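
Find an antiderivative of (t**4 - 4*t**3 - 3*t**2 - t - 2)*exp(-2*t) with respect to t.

(-2*t**4 + 4*t**3 + 12*t**2 + 14*t + 11)*exp(-2*t)/4 + C

Use integration by parts with u = t**4 - 4*t**3 - 3*t**2 - t - 2, dv = exp(-2*t) dt, so v = -exp(-2*t)/2.
Apply parts 4 times (tabular method): alternate signs, differentiate u down to 0, integrate dv up.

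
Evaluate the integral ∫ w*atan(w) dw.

Use integration by parts with u = arctan(w), dv = w dw.
Then du = 1/(w**2 + 1) dw.

w**2*atan(w)/2 - w/2 + atan(w)/2 + C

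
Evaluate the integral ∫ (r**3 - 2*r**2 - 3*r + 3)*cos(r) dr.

Use integration by parts with u = r**3 - 2*r**2 - 3*r + 3, dv = cos(r) dr, so v = sin(r).
Apply parts 3 times (tabular method): alternate signs, differentiate u down to 0, integrate dv up.

r**3*sin(r) - 2*r**2*sin(r) + 3*r**2*cos(r) - 9*r*sin(r) - 4*r*cos(r) + 7*sin(r) - 9*cos(r) + C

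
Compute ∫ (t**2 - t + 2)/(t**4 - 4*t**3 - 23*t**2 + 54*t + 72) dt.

16*log(t - 6)/105 - 2*log(t - 3)/21 + log(t + 1)/21 - 11*log(t + 4)/105 + C

Factor the denominator: (t - 6)*(t - 3)*(t + 1)*(t + 4).
Partial-fraction decomposition: -11/(105*(t + 4)) + 1/(21*(t + 1)) - 2/(21*(t - 3)) + 16/(105*(t - 6)).
Integrate each term: A/(t−a) contributes A·log|t−a|.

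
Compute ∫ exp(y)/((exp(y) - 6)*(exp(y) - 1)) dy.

log(exp(y) - 6)/5 - log(exp(y) - 1)/5 + C

Let u = e^y, du = e^y dy.
The integral becomes ∫ du/((u-6)(u-1)); decompose into partial fractions.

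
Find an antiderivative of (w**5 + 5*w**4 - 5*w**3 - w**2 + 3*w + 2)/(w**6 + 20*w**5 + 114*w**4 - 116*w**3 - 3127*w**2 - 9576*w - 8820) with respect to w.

5617*log(w - 5)/88704 - 4*log(w + 2)/35 + 281*log(w + 3)/384 + 67*log(w + 6)/33 - 77*log(w + 7)/45 + 631/(48*w + 336) + C

Factor the denominator: (w - 5)*(w + 2)*(w + 3)*(w + 6)*(w + 7)**2.
Partial-fraction decomposition: -77/(45*(w + 7)) - 631/(48*(w + 7)**2) + 67/(33*(w + 6)) + 281/(384*(w + 3)) - 4/(35*(w + 2)) + 5617/(88704*(w - 5)).
Integrate each term; A/(w−a) gives A·log|w−a|; A/(w−a)² gives −A/(w−a).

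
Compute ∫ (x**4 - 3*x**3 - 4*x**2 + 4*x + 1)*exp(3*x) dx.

(27*x**4 - 117*x**3 + 9*x**2 + 102*x - 7)*exp(3*x)/81 + C

Use integration by parts with u = x**4 - 3*x**3 - 4*x**2 + 4*x + 1, dv = exp(3*x) dx, so v = exp(3*x)/3.
Apply parts 4 times (tabular method): alternate signs, differentiate u down to 0, integrate dv up.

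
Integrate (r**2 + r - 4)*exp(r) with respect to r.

Use integration by parts with u = r**2 + r - 4, dv = exp(r) dr, so v = exp(r).
Apply parts 2 times (tabular method): alternate signs, differentiate u down to 0, integrate dv up.

(r**2 - r - 3)*exp(r) + C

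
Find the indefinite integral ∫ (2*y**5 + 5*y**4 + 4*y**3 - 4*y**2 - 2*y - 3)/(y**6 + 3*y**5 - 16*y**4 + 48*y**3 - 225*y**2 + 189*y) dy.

Factor the denominator: y*(y - 3)*(y - 1)*(y + 7)*(y**2 + 9).
Partial-fraction decomposition: (1127*y + 3537)/(2610*(y**2 + 9)) + 11583/(16240*(y + 7)) - 1/(80*(y - 1)) + 53/(60*(y - 3)) - 1/(63*y).
Integrate each term; A/(y−a) gives A·log|y−a|; the (By+D)/(y²+p²) term gives a log and an atan.

-log(y)/63 + 53*log(y - 3)/60 - log(y - 1)/80 + 11583*log(y + 7)/16240 + 1127*log(y**2 + 9)/5220 + 131*atan(y/3)/290 + C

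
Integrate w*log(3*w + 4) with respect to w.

w**2*log(3*w + 4)/2 - w**2/4 + 2*w/3 - 8*log(3*w + 4)/9 + C

Use integration by parts with u = log(3*w + 4), dv = w dw.
Then du = 3/(3*w + 4) dw and v = w**2/2.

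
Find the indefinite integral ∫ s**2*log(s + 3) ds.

s**3*log(s + 3)/3 - s**3/9 + s**2/2 - 3*s + 9*log(s + 3) + C

Use integration by parts with u = log(s + 3), dv = s**2 ds.
Then du = 1/(s + 3) ds and v = s**3/3.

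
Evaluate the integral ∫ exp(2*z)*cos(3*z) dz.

Let I denote the integral. Integrate by parts with u = cos(3*z), dv = exp(2*z) dz, so v = exp(2*z)/2: I = exp(2*z)*cos(3*z)/2 + (3/2)·∫ exp(2*z)*sin(3*z) dz.
Apply parts again with u = sin(3*z), dv = exp(2*z) dz: ∫ exp(2*z)*sin(3*z) dz = exp(2*z)*sin(3*z)/2 − (3/2)·I. Substituting back brings back I: I = 3*exp(2*z)*sin(3*z)/4 + exp(2*z)*cos(3*z)/2 − (9/4)·I.
Solving for I: (1 + 9/4)·I equals the remaining terms, so I = (4/13)·(3*exp(2*z)*sin(3*z)/4 + exp(2*z)*cos(3*z)/2).

3*exp(2*z)*sin(3*z)/13 + 2*exp(2*z)*cos(3*z)/13 + C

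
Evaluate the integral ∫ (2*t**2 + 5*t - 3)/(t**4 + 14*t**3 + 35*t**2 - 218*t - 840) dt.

49*log(t - 4)/990 - 11*log(t + 5)/9 + 39*log(t + 6)/10 - 30*log(t + 7)/11 + C

Factor the denominator: (t - 4)*(t + 5)*(t + 6)*(t + 7).
Partial-fraction decomposition: -30/(11*(t + 7)) + 39/(10*(t + 6)) - 11/(9*(t + 5)) + 49/(990*(t - 4)).
Integrate each term: A/(t−a) contributes A·log|t−a|.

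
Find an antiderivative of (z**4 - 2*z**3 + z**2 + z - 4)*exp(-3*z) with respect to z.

(-27*z**4 + 18*z**3 - 9*z**2 - 33*z + 97)*exp(-3*z)/81 + C

Use integration by parts with u = z**4 - 2*z**3 + z**2 + z - 4, dv = exp(-3*z) dz, so v = -exp(-3*z)/3.
Apply parts 4 times (tabular method): alternate signs, differentiate u down to 0, integrate dv up.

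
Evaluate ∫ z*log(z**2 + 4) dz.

Let u = z**2 + 4, so du = (2*z) dz.
The integral becomes (1/2)·∫ log(u) du; integrate by parts with u′=log(u), dv′=du.

z**2*log(z**2 + 4)/2 - z**2/2 + 2*log(z**2 + 4) + C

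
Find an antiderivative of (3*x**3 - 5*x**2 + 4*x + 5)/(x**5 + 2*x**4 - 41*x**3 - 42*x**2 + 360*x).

Factor the denominator: x*(x - 5)*(x - 3)*(x + 4)*(x + 6).
Partial-fraction decomposition: -77/(108*(x + 6)) + 283/(504*(x + 4)) - 53/(378*(x - 3)) + 5/(18*(x - 5)) + 1/(72*x).
Integrate each term: A/(x−a) contributes A·log|x−a|.

log(x)/72 + 5*log(x - 5)/18 - 53*log(x - 3)/378 + 283*log(x + 4)/504 - 77*log(x + 6)/108 + C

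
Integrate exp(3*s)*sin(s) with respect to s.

3*exp(3*s)*sin(s)/10 - exp(3*s)*cos(s)/10 + C

Let I denote the integral. Integrate by parts with u = sin(s), dv = exp(3*s) ds, so v = exp(3*s)/3: I = exp(3*s)*sin(s)/3 − (1/3)·∫ exp(3*s)*cos(s) ds.
Apply parts again with u = cos(s), dv = exp(3*s) ds: ∫ exp(3*s)*cos(s) ds = exp(3*s)*cos(s)/3 + (1/3)·I. Substituting back brings back I: I = exp(3*s)*sin(s)/3 - exp(3*s)*cos(s)/9 − (1/9)·I.
Solving for I: (1 + 1/9)·I equals the remaining terms, so I = (9/10)·(exp(3*s)*sin(s)/3 - exp(3*s)*cos(s)/9).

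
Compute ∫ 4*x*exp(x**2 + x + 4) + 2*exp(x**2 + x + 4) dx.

2*exp(x**2 + x + 4) + C

Let u = x**2 + x + 4, so du = (2*x + 1) dx.
Rewriting, the integral becomes 2·∫ e^u du = 2·e^u.
Substituting back, u = x**2 + x + 4.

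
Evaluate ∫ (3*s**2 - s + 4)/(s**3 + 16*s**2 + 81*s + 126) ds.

17*log(s + 3)/6 - 118*log(s + 6)/3 + 79*log(s + 7)/2 + C

Factor the denominator: (s + 3)*(s + 6)*(s + 7).
Partial-fraction decomposition: 79/(2*(s + 7)) - 118/(3*(s + 6)) + 17/(6*(s + 3)).
Integrate each term: A/(s−a) contributes A·log|s−a|.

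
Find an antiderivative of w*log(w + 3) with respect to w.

Use integration by parts with u = log(w + 3), dv = w dw.
Then du = 1/(w + 3) dw and v = w**2/2.

w**2*log(w + 3)/2 - w**2/4 + 3*w/2 - 9*log(w + 3)/2 + C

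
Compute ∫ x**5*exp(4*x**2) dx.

(8*x**4 - 4*x**2 + 1)*exp(4*x**2)/64 + C

Let u = x², du = 2x dx; rewrite as (1/2)∫ u^2·exp(4u) du.
Now integrate by parts 2 times.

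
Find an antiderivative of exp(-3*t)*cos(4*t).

Let I denote the integral. Integrate by parts with u = cos(4*t), dv = exp(-3*t) dt, so v = -exp(-3*t)/3: I = -exp(-3*t)*cos(4*t)/3 − (4/3)·∫ exp(-3*t)*sin(4*t) dt.
Apply parts again with u = sin(4*t), dv = exp(-3*t) dt: ∫ exp(-3*t)*sin(4*t) dt = -exp(-3*t)*sin(4*t)/3 + (4/3)·I. Substituting back brings back I: I = 4*exp(-3*t)*sin(4*t)/9 - exp(-3*t)*cos(4*t)/3 − (16/9)·I.
Solving for I: (1 + 16/9)·I equals the remaining terms, so I = (9/25)·(4*exp(-3*t)*sin(4*t)/9 - exp(-3*t)*cos(4*t)/3).

4*exp(-3*t)*sin(4*t)/25 - 3*exp(-3*t)*cos(4*t)/25 + C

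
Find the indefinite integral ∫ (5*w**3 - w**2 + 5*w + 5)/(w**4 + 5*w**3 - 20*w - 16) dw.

17*log(w - 2)/24 + 2*log(w + 1)/3 - 49*log(w + 2)/8 + 39*log(w + 4)/4 + C

Factor the denominator: (w - 2)*(w + 1)*(w + 2)*(w + 4).
Partial-fraction decomposition: 39/(4*(w + 4)) - 49/(8*(w + 2)) + 2/(3*(w + 1)) + 17/(24*(w - 2)).
Integrate each term: A/(w−a) contributes A·log|w−a|.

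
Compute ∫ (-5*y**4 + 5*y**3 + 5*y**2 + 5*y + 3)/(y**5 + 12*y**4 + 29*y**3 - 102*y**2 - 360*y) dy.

-log(y)/120 - 23*log(y - 3)/168 - 1537*log(y + 4)/56 + 3647*log(y + 5)/40 - 823*log(y + 6)/12 + C

Factor the denominator: y*(y - 3)*(y + 4)*(y + 5)*(y + 6).
Partial-fraction decomposition: -823/(12*(y + 6)) + 3647/(40*(y + 5)) - 1537/(56*(y + 4)) - 23/(168*(y - 3)) - 1/(120*y).
Integrate each term: A/(y−a) contributes A·log|y−a|.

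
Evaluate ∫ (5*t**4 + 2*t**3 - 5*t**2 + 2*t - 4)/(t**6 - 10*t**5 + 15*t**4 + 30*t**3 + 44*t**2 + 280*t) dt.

Factor the denominator: t*(t - 7)*(t - 5)*(t + 2)*(t**2 + 4).
Partial-fraction decomposition: -3*(433*t + 222)/(6148*(t**2 + 4)) - 1/(28*(t + 2)) - 1628/(1015*(t - 5)) + 692/(371*(t - 7)) - 1/(70*t).
Integrate each term; A/(t−a) gives A·log|t−a|; the (Bt+D)/(t²+p²) term gives a log and an atan.

-log(t)/70 + 692*log(t - 7)/371 - 1628*log(t - 5)/1015 - log(t + 2)/28 - 1299*log(t**2 + 4)/12296 - 333*atan(t/2)/6148 + C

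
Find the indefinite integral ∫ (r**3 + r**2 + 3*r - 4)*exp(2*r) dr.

Use integration by parts with u = r**3 + r**2 + 3*r - 4, dv = exp(2*r) dr, so v = exp(2*r)/2.
Apply parts 3 times (tabular method): alternate signs, differentiate u down to 0, integrate dv up.

(4*r**3 - 2*r**2 + 14*r - 23)*exp(2*r)/8 + C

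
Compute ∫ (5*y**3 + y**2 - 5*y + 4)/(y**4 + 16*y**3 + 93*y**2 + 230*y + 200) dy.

Factor the denominator: (y + 2)*(y + 4)*(y + 5)**2.
Partial-fraction decomposition: -1204/(9*(y + 5)) - 571/(3*(y + 5)**2) + 140/(y + 4) - 11/(9*(y + 2)).
Integrate each term; A/(y−a) gives A·log|y−a|; A/(y−a)² gives −A/(y−a).

-11*log(y + 2)/9 + 140*log(y + 4) - 1204*log(y + 5)/9 + 571/(3*y + 15) + C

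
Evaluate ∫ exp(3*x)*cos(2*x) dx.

2*exp(3*x)*sin(2*x)/13 + 3*exp(3*x)*cos(2*x)/13 + C

Let I denote the integral. Integrate by parts with u = cos(2*x), dv = exp(3*x) dx, so v = exp(3*x)/3: I = exp(3*x)*cos(2*x)/3 + (2/3)·∫ exp(3*x)*sin(2*x) dx.
Apply parts again with u = sin(2*x), dv = exp(3*x) dx: ∫ exp(3*x)*sin(2*x) dx = exp(3*x)*sin(2*x)/3 − (2/3)·I. Substituting back brings back I: I = 2*exp(3*x)*sin(2*x)/9 + exp(3*x)*cos(2*x)/3 − (4/9)·I.
Solving for I: (1 + 4/9)·I equals the remaining terms, so I = (9/13)·(2*exp(3*x)*sin(2*x)/9 + exp(3*x)*cos(2*x)/3).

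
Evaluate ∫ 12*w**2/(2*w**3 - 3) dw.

Let u = 2*w**3 - 3, so du = (6*w**2) dw.
Rewriting, the integral becomes 2·∫ 1/u du = 2·log(u).
Substituting back, u = 2*w**3 - 3.

2*log(2*w**3 - 3) + C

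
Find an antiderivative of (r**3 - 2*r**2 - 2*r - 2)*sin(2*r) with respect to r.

Use integration by parts with u = r**3 - 2*r**2 - 2*r - 2, dv = sin(2*r) dr, so v = -cos(2*r)/2.
Apply parts 3 times (tabular method): alternate signs, differentiate u down to 0, integrate dv up.

-r**3*cos(2*r)/2 + 3*r**2*sin(2*r)/4 + r**2*cos(2*r) - r*sin(2*r) + 7*r*cos(2*r)/4 - 7*sin(2*r)/8 + cos(2*r)/2 + C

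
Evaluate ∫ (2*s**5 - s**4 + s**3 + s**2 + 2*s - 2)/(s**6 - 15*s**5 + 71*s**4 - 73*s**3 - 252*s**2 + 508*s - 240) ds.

Factor the denominator: (s - 6)*(s - 5)*(s - 4)*(s - 1)**2*(s + 2).
Partial-fraction decomposition: 5/(168*(s + 2)) - 287/(3600*(s - 1)) - 1/(60*(s - 1)**2) + 313/(18*(s - 4)) - 5783/(112*(s - 5)) + 7259/(200*(s - 6)).
Integrate each term; A/(s−a) gives A·log|s−a|; A/(s−a)² gives −A/(s−a).

7259*log(s - 6)/200 - 5783*log(s - 5)/112 + 313*log(s - 4)/18 - 287*log(s - 1)/3600 + 5*log(s + 2)/168 + 1/(60*s - 60) + C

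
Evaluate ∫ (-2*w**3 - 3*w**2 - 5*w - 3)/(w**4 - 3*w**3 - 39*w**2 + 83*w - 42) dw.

Factor the denominator: (w - 7)*(w - 1)**2*(w + 6).
Partial-fraction decomposition: -27/(49*(w + 6)) + 727/(1764*(w - 1)) + 13/(42*(w - 1)**2) - 67/(36*(w - 7)).
Integrate each term; A/(w−a) gives A·log|w−a|; A/(w−a)² gives −A/(w−a).

-67*log(w - 7)/36 + 727*log(w - 1)/1764 - 27*log(w + 6)/49 - 13/(42*w - 42) + C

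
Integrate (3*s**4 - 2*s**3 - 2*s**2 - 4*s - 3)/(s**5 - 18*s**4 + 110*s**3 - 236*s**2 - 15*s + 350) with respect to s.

1597*log(s - 7)/40 - 221*log(s - 5)/6 - 13*log(s - 2)/135 + log(s + 1)/216 + 388/(9*s - 45) + C

Factor the denominator: (s - 7)*(s - 5)**2*(s - 2)*(s + 1).
Partial-fraction decomposition: 1/(216*(s + 1)) - 13/(135*(s - 2)) - 221/(6*(s - 5)) - 388/(9*(s - 5)**2) + 1597/(40*(s - 7)).
Integrate each term; A/(s−a) gives A·log|s−a|; A/(s−a)² gives −A/(s−a).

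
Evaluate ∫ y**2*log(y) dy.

y**3*log(y)/3 - y**3/9 + C

Use integration by parts with u = log(y), dv = y**2 dy.
Then du = 1/y dy and v = y**3/3.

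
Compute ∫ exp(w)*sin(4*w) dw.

exp(w)*sin(4*w)/17 - 4*exp(w)*cos(4*w)/17 + C

Let I denote the integral. Integrate by parts with u = sin(4*w), dv = exp(w) dw, so v = exp(w): I = exp(w)*sin(4*w) − 4·∫ exp(w)*cos(4*w) dw.
Apply parts again with u = cos(4*w), dv = exp(w) dw: ∫ exp(w)*cos(4*w) dw = exp(w)*cos(4*w) + 4·I. Substituting back brings back I: I = exp(w)*sin(4*w) - 4*exp(w)*cos(4*w) − 16·I.
Solving for I: (1 + 16)·I equals the remaining terms, so I = (1/17)·(exp(w)*sin(4*w) - 4*exp(w)*cos(4*w)).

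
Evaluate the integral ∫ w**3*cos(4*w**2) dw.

w**2*sin(4*w**2)/8 + cos(4*w**2)/32 + C

Let u = w², du = 2w dw; rewrite as (1/2)∫ u^1·cos(4u) du.
Now integrate by parts 1 time.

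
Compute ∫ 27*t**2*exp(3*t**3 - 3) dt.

3*exp(3*t**3 - 3) + C

Let u = 3*t**3 - 3, so du = (9*t**2) dt.
Rewriting, the integral becomes 3·∫ e^u du = 3·e^u.
Substituting back, u = 3*t**3 - 3.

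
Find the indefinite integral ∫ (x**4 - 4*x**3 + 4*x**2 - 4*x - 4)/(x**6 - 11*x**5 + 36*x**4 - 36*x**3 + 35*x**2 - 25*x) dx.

4*log(x)/25 + 17743*log(x - 5)/135200 - 7*log(x - 1)/32 - 49*log(x**2 + 1)/1352 + 119*atan(x)/676 - 201/(520*x - 2600) + C

Factor the denominator: x*(x - 5)**2*(x - 1)*(x**2 + 1).
Partial-fraction decomposition: -7*(7*x - 17)/(676*(x**2 + 1)) - 7/(32*(x - 1)) + 17743/(135200*(x - 5)) + 201/(520*(x - 5)**2) + 4/(25*x).
Integrate each term; A/(x−a) gives A·log|x−a|; the (Bx+D)/(x²+p²) term gives a log and an atan.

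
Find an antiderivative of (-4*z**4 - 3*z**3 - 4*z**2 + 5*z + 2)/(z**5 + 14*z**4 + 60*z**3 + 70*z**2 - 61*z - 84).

-log(z - 1)/80 + log(z + 1)/9 - 73*log(z + 3)/8 + 914*log(z + 4)/45 - 2201*log(z + 7)/144 + C

Factor the denominator: (z - 1)*(z + 1)*(z + 3)*(z + 4)*(z + 7).
Partial-fraction decomposition: -2201/(144*(z + 7)) + 914/(45*(z + 4)) - 73/(8*(z + 3)) + 1/(9*(z + 1)) - 1/(80*(z - 1)).
Integrate each term: A/(z−a) contributes A·log|z−a|.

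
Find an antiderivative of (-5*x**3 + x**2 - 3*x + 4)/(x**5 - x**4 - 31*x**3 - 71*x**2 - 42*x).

Factor the denominator: x*(x - 7)*(x + 1)*(x + 2)*(x + 3).
Partial-fraction decomposition: 157/(60*(x + 3)) - 3/(x + 2) + 13/(16*(x + 1)) - 187/(560*(x - 7)) - 2/(21*x).
Integrate each term: A/(x−a) contributes A·log|x−a|.

-2*log(x)/21 - 187*log(x - 7)/560 + 13*log(x + 1)/16 - 3*log(x + 2) + 157*log(x + 3)/60 + C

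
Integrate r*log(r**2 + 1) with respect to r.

Let u = r**2 + 1, so du = (2*r) dr.
The integral becomes (1/2)·∫ log(u) du; integrate by parts with u′=log(u), dv′=du.

r**2*log(r**2 + 1)/2 - r**2/2 + log(r**2 + 1)/2 + C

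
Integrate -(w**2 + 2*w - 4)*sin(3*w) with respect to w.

w**2*cos(3*w)/3 - 2*w*sin(3*w)/9 + 2*w*cos(3*w)/3 - 2*sin(3*w)/9 - 38*cos(3*w)/27 + C

Use integration by parts with u = w**2 + 2*w - 4, dv = -sin(3*w) dw, so v = cos(3*w)/3.
Apply parts 2 times (tabular method): alternate signs, differentiate u down to 0, integrate dv up.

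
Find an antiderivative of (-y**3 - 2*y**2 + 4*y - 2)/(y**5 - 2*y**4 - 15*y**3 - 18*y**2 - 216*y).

Factor the denominator: y*(y - 6)*(y + 4)*(y**2 + 9).
Partial-fraction decomposition: (254*y - 1191)/(3375*(y**2 + 9)) + 7/(500*(y + 4)) - 133/(1350*(y - 6)) + 1/(108*y).
Integrate each term; A/(y−a) gives A·log|y−a|; the (By+D)/(y²+p²) term gives a log and an atan.

log(y)/108 - 133*log(y - 6)/1350 + 7*log(y + 4)/500 + 127*log(y**2 + 9)/3375 - 397*atan(y/3)/3375 + C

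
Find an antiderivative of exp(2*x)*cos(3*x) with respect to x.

3*exp(2*x)*sin(3*x)/13 + 2*exp(2*x)*cos(3*x)/13 + C

Let I denote the integral. Integrate by parts with u = cos(3*x), dv = exp(2*x) dx, so v = exp(2*x)/2: I = exp(2*x)*cos(3*x)/2 + (3/2)·∫ exp(2*x)*sin(3*x) dx.
Apply parts again with u = sin(3*x), dv = exp(2*x) dx: ∫ exp(2*x)*sin(3*x) dx = exp(2*x)*sin(3*x)/2 − (3/2)·I. Substituting back brings back I: I = 3*exp(2*x)*sin(3*x)/4 + exp(2*x)*cos(3*x)/2 − (9/4)·I.
Solving for I: (1 + 9/4)·I equals the remaining terms, so I = (4/13)·(3*exp(2*x)*sin(3*x)/4 + exp(2*x)*cos(3*x)/2).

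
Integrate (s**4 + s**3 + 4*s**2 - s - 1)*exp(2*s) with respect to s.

Use integration by parts with u = s**4 + s**3 + 4*s**2 - s - 1, dv = exp(2*s) ds, so v = exp(2*s)/2.
Apply parts 4 times (tabular method): alternate signs, differentiate u down to 0, integrate dv up.

(4*s**4 - 4*s**3 + 22*s**2 - 26*s + 9)*exp(2*s)/8 + C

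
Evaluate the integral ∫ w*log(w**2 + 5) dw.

Let u = w**2 + 5, so du = (2*w) dw.
The integral becomes (1/2)·∫ log(u) du; integrate by parts with u′=log(u), dv′=du.

w**2*log(w**2 + 5)/2 - w**2/2 + 5*log(w**2 + 5)/2 + C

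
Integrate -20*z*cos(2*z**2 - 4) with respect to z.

Let u = 2*z**2 - 4, so du = (4*z) dz.
Rewriting, the integral becomes -5·∫ cos(u) du = -5·sin(u).
Substituting back, u = 2*z**2 - 4.

-5*sin(2*z**2 - 4) + C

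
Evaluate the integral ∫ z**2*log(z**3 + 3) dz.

Let u = z**3 + 3, so du = (3*z**2) dz.
The integral becomes (1/3)·∫ log(u) du; integrate by parts with u′=log(u), dv′=du.

z**3*log(z**3 + 3)/3 - z**3/3 + log(z**3 + 3) + C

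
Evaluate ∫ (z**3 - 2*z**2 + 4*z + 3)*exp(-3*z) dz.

(-9*z**3 + 9*z**2 - 30*z - 37)*exp(-3*z)/27 + C

Use integration by parts with u = z**3 - 2*z**2 + 4*z + 3, dv = exp(-3*z) dz, so v = -exp(-3*z)/3.
Apply parts 3 times (tabular method): alternate signs, differentiate u down to 0, integrate dv up.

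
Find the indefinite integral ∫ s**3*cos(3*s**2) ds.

Let u = s², du = 2s ds; rewrite as (1/2)∫ u^1·cos(3u) du.
Now integrate by parts 1 time.

s**2*sin(3*s**2)/6 + cos(3*s**2)/18 + C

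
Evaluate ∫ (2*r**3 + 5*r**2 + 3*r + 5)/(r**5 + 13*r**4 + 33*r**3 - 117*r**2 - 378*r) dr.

-5*log(r)/378 + 113*log(r - 3)/1620 - 13*log(r + 3)/216 + 265*log(r + 6)/162 - 457*log(r + 7)/280 + C

Factor the denominator: r*(r - 3)*(r + 3)*(r + 6)*(r + 7).
Partial-fraction decomposition: -457/(280*(r + 7)) + 265/(162*(r + 6)) - 13/(216*(r + 3)) + 113/(1620*(r - 3)) - 5/(378*r).
Integrate each term: A/(r−a) contributes A·log|r−a|.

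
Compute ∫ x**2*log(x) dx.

x**3*log(x)/3 - x**3/9 + C

Use integration by parts with u = log(x), dv = x**2 dx.
Then du = 1/x dx and v = x**3/3.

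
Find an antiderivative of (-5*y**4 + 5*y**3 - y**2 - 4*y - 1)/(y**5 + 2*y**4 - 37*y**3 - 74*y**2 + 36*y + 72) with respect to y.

-5461*log(y - 6)/3360 + log(y - 1)/35 - 4*log(y + 1)/35 + 39*log(y + 2)/32 - 7573*log(y + 6)/1680 + C

Factor the denominator: (y - 6)*(y - 1)*(y + 1)*(y + 2)*(y + 6).
Partial-fraction decomposition: -7573/(1680*(y + 6)) + 39/(32*(y + 2)) - 4/(35*(y + 1)) + 1/(35*(y - 1)) - 5461/(3360*(y - 6)).
Integrate each term: A/(y−a) contributes A·log|y−a|.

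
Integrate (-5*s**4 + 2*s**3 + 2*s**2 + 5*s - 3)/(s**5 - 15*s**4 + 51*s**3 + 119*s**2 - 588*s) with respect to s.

Factor the denominator: s*(s - 7)**2*(s - 4)*(s + 3).
Partial-fraction decomposition: -153/(700*(s + 3)) - 1103/(252*(s - 4)) - 18061/(44100*(s - 7)) - 11189/(210*(s - 7)**2) + 1/(196*s).
Integrate each term; A/(s−a) gives A·log|s−a|; A/(s−a)² gives −A/(s−a).

log(s)/196 - 18061*log(s - 7)/44100 - 1103*log(s - 4)/252 - 153*log(s + 3)/700 + 11189/(210*s - 1470) + C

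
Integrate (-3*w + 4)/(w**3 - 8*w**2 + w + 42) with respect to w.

Factor the denominator: (w - 7)*(w - 3)*(w + 2).
Partial-fraction decomposition: 2/(9*(w + 2)) + 1/(4*(w - 3)) - 17/(36*(w - 7)).
Integrate each term: A/(w−a) contributes A·log|w−a|.

-17*log(w - 7)/36 + log(w - 3)/4 + 2*log(w + 2)/9 + C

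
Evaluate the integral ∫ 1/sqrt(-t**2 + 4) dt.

Substitute t = 2·sin(θ), so dt = 2·cos(θ) dθ and the radical becomes sqrt(-t**2 + 4) = 2·cos(θ) by the Pythagorean identity.
Integrate the resulting trig expression in θ, then back-substitute θ = asin(t/2), sin(θ) = t/2, cos(θ) = sqrt(-t**2 + 4)/2 (absorbing any constant into C).

asin(t/2) + C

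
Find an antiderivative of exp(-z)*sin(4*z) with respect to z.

Let I denote the integral. Integrate by parts with u = sin(4*z), dv = exp(-z) dz, so v = -exp(-z): I = -exp(-z)*sin(4*z) + 4·∫ exp(-z)*cos(4*z) dz.
Apply parts again with u = cos(4*z), dv = exp(-z) dz: ∫ exp(-z)*cos(4*z) dz = -exp(-z)*cos(4*z) − 4·I. Substituting back brings back I: I = -exp(-z)*sin(4*z) - 4*exp(-z)*cos(4*z) − 16·I.
Solving for I: (1 + 16)·I equals the remaining terms, so I = (1/17)·(-exp(-z)*sin(4*z) - 4*exp(-z)*cos(4*z)).

-exp(-z)*sin(4*z)/17 - 4*exp(-z)*cos(4*z)/17 + C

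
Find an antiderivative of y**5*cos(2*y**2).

y**4*sin(2*y**2)/4 + y**2*cos(2*y**2)/4 - sin(2*y**2)/8 + C

Let u = y², du = 2y dy; rewrite as (1/2)∫ u^2·cos(2u) du.
Now integrate by parts 2 times.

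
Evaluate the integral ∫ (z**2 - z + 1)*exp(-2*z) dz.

(-z**2 - 1)*exp(-2*z)/2 + C

Use integration by parts with u = z**2 - z + 1, dv = exp(-2*z) dz, so v = -exp(-2*z)/2.
Apply parts 2 times (tabular method): alternate signs, differentiate u down to 0, integrate dv up.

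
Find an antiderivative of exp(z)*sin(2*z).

exp(z)*sin(2*z)/5 - 2*exp(z)*cos(2*z)/5 + C

Let I denote the integral. Integrate by parts with u = sin(2*z), dv = exp(z) dz, so v = exp(z): I = exp(z)*sin(2*z) − 2·∫ exp(z)*cos(2*z) dz.
Apply parts again with u = cos(2*z), dv = exp(z) dz: ∫ exp(z)*cos(2*z) dz = exp(z)*cos(2*z) + 2·I. Substituting back brings back I: I = exp(z)*sin(2*z) - 2*exp(z)*cos(2*z) − 4·I.
Solving for I: (1 + 4)·I equals the remaining terms, so I = (1/5)·(exp(z)*sin(2*z) - 2*exp(z)*cos(2*z)).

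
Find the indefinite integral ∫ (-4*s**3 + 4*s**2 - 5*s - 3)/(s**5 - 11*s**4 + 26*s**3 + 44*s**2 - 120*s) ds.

Factor the denominator: s*(s - 6)*(s - 5)*(s - 2)*(s + 2).
Partial-fraction decomposition: 55/(448*(s + 2)) - 29/(96*(s - 2)) + 428/(105*(s - 5)) - 251/(64*(s - 6)) + 1/(40*s).
Integrate each term: A/(s−a) contributes A·log|s−a|.

log(s)/40 - 251*log(s - 6)/64 + 428*log(s - 5)/105 - 29*log(s - 2)/96 + 55*log(s + 2)/448 + C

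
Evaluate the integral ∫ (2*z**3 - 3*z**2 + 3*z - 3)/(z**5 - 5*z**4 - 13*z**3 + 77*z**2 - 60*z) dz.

log(z)/20 + 187*log(z - 5)/360 - 11*log(z - 3)/28 - log(z - 1)/40 - 191*log(z + 4)/1260 + C

Factor the denominator: z*(z - 5)*(z - 3)*(z - 1)*(z + 4).
Partial-fraction decomposition: -191/(1260*(z + 4)) - 1/(40*(z - 1)) - 11/(28*(z - 3)) + 187/(360*(z - 5)) + 1/(20*z).
Integrate each term: A/(z−a) contributes A·log|z−a|.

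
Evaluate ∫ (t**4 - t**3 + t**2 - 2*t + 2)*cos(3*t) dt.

t**4*sin(3*t)/3 - t**3*sin(3*t)/3 + 4*t**3*cos(3*t)/9 - t**2*sin(3*t)/9 - t**2*cos(3*t)/3 - 4*t*sin(3*t)/9 - 2*t*cos(3*t)/27 + 56*sin(3*t)/81 - 4*cos(3*t)/27 + C

Use integration by parts with u = t**4 - t**3 + t**2 - 2*t + 2, dv = cos(3*t) dt, so v = sin(3*t)/3.
Apply parts 4 times (tabular method): alternate signs, differentiate u down to 0, integrate dv up.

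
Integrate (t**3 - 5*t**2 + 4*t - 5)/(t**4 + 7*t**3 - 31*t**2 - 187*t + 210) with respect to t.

5*log(t - 5)/176 + 5*log(t - 1)/224 - 425*log(t + 6)/77 + 207*log(t + 7)/32 + C

Factor the denominator: (t - 5)*(t - 1)*(t + 6)*(t + 7).
Partial-fraction decomposition: 207/(32*(t + 7)) - 425/(77*(t + 6)) + 5/(224*(t - 1)) + 5/(176*(t - 5)).
Integrate each term: A/(t−a) contributes A·log|t−a|.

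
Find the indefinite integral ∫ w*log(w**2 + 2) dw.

w**2*log(w**2 + 2)/2 - w**2/2 + log(w**2 + 2) + C

Let u = w**2 + 2, so du = (2*w) dw.
The integral becomes (1/2)·∫ log(u) du; integrate by parts with u′=log(u), dv′=du.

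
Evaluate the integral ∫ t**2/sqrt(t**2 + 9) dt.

Substitute t = 3·tan(θ), so dt = 3·sec(θ)^2 dθ and the radical becomes sqrt(t**2 + 9) = 3·sec(θ) by the Pythagorean identity.
Integrate the resulting trig expression in θ, then back-substitute tan(θ) = t/3, sec(θ) = sqrt(t**2 + 9)/3 (absorbing any constant into C).

t*sqrt(t**2 + 9)/2 - 9*log(t + sqrt(t**2 + 9))/2 + C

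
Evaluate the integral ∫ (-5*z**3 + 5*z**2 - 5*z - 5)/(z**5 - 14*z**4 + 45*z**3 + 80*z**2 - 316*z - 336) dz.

Factor the denominator: (z - 7)*(z - 6)*(z - 4)*(z + 1)*(z + 2).
Partial-fraction decomposition: 65/(432*(z + 2)) - 1/(28*(z + 1)) - 53/(36*(z - 4)) + 935/(112*(z - 6)) - 755/(108*(z - 7)).
Integrate each term: A/(z−a) contributes A·log|z−a|.

-755*log(z - 7)/108 + 935*log(z - 6)/112 - 53*log(z - 4)/36 - log(z + 1)/28 + 65*log(z + 2)/432 + C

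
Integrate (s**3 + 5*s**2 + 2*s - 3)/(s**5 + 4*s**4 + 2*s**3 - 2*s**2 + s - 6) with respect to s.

Factor the denominator: (s - 1)*(s + 2)*(s + 3)*(s**2 + 1).
Partial-fraction decomposition: -(s - 8)/(10*(s**2 + 1)) + 9/(40*(s + 3)) - 1/(3*(s + 2)) + 5/(24*(s - 1)).
Integrate each term; A/(s−a) gives A·log|s−a|; the (Bs+D)/(s²+p²) term gives a log and an atan.

5*log(s - 1)/24 - log(s + 2)/3 + 9*log(s + 3)/40 - log(s**2 + 1)/20 + 4*atan(s)/5 + C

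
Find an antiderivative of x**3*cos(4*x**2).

x**2*sin(4*x**2)/8 + cos(4*x**2)/32 + C

Let u = x², du = 2x dx; rewrite as (1/2)∫ u^1·cos(4u) du.
Now integrate by parts 1 time.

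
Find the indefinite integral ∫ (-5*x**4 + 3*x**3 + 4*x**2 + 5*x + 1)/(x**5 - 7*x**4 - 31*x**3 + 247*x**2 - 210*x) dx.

-log(x)/210 - 2686*log(x - 7)/273 + 328*log(x - 5)/55 + log(x - 1)/21 - 7013*log(x + 6)/6006 + C

Factor the denominator: x*(x - 7)*(x - 5)*(x - 1)*(x + 6).
Partial-fraction decomposition: -7013/(6006*(x + 6)) + 1/(21*(x - 1)) + 328/(55*(x - 5)) - 2686/(273*(x - 7)) - 1/(210*x).
Integrate each term: A/(x−a) contributes A·log|x−a|.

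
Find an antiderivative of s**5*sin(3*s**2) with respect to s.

-s**4*cos(3*s**2)/6 + s**2*sin(3*s**2)/9 + cos(3*s**2)/27 + C

Let u = s², du = 2s ds; rewrite as (1/2)∫ u^2·sin(3u) du.
Now integrate by parts 2 times.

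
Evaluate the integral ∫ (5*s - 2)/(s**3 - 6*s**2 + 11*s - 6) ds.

13*log(s - 3)/2 - 8*log(s - 2) + 3*log(s - 1)/2 + C

Factor the denominator: (s - 3)*(s - 2)*(s - 1).
Partial-fraction decomposition: 3/(2*(s - 1)) - 8/(s - 2) + 13/(2*(s - 3)).
Integrate each term: A/(s−a) contributes A·log|s−a|.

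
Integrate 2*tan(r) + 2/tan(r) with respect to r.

2*log(tan(r)) + C

Let u = tan(r), so du = (tan(r)**2 + 1) dr.
Rewriting, the integral becomes 2·∫ 1/u du = 2·log(u).
Substituting back, u = tan(r).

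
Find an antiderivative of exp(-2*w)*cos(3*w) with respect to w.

3*exp(-2*w)*sin(3*w)/13 - 2*exp(-2*w)*cos(3*w)/13 + C

Let I denote the integral. Integrate by parts with u = cos(3*w), dv = exp(-2*w) dw, so v = -exp(-2*w)/2: I = -exp(-2*w)*cos(3*w)/2 − (3/2)·∫ exp(-2*w)*sin(3*w) dw.
Apply parts again with u = sin(3*w), dv = exp(-2*w) dw: ∫ exp(-2*w)*sin(3*w) dw = -exp(-2*w)*sin(3*w)/2 + (3/2)·I. Substituting back brings back I: I = 3*exp(-2*w)*sin(3*w)/4 - exp(-2*w)*cos(3*w)/2 − (9/4)·I.
Solving for I: (1 + 9/4)·I equals the remaining terms, so I = (4/13)·(3*exp(-2*w)*sin(3*w)/4 - exp(-2*w)*cos(3*w)/2).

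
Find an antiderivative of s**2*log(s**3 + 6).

s**3*log(s**3 + 6)/3 - s**3/3 + 2*log(s**3 + 6) + C

Let u = s**3 + 6, so du = (3*s**2) ds.
The integral becomes (1/3)·∫ log(u) du; integrate by parts with u′=log(u), dv′=du.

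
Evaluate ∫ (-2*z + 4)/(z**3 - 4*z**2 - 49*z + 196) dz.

-5*log(z - 7)/21 + 4*log(z - 4)/33 + 9*log(z + 7)/77 + C

Factor the denominator: (z - 7)*(z - 4)*(z + 7).
Partial-fraction decomposition: 9/(77*(z + 7)) + 4/(33*(z - 4)) - 5/(21*(z - 7)).
Integrate each term: A/(z−a) contributes A·log|z−a|.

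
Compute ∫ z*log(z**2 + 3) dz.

Let u = z**2 + 3, so du = (2*z) dz.
The integral becomes (1/2)·∫ log(u) du; integrate by parts with u′=log(u), dv′=du.

z**2*log(z**2 + 3)/2 - z**2/2 + 3*log(z**2 + 3)/2 + C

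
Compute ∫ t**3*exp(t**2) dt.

Let u = t², du = 2t dt; rewrite as (1/2)∫ u^1·exp(1u) du.
Now integrate by parts 1 time.

(t**2 - 1)*exp(t**2)/2 + C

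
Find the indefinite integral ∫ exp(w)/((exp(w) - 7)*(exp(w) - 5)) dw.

Let u = e^w, du = e^w dw.
The integral becomes ∫ du/((u-5)(u-7)); decompose into partial fractions.

log(exp(w) - 7)/2 - log(exp(w) - 5)/2 + C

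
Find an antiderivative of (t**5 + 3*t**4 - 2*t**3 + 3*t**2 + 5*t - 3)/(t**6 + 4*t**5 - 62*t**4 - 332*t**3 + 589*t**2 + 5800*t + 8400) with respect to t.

23503*log(t - 7)/29040 - 4847*log(t - 5)/12960 + 63*log(t + 3)/160 - 37243*log(t + 4)/9801 + 953*log(t + 5)/240 - 103/(99*t + 396) + C

Factor the denominator: (t - 7)*(t - 5)*(t + 3)*(t + 4)**2*(t + 5).
Partial-fraction decomposition: 953/(240*(t + 5)) - 37243/(9801*(t + 4)) + 103/(99*(t + 4)**2) + 63/(160*(t + 3)) - 4847/(12960*(t - 5)) + 23503/(29040*(t - 7)).
Integrate each term; A/(t−a) gives A·log|t−a|; A/(t−a)² gives −A/(t−a).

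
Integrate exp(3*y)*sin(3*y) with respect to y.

exp(3*y)*sin(3*y)/6 - exp(3*y)*cos(3*y)/6 + C

Let I denote the integral. Integrate by parts with u = sin(3*y), dv = exp(3*y) dy, so v = exp(3*y)/3: I = exp(3*y)*sin(3*y)/3 − ∫ exp(3*y)*cos(3*y) dy.
Apply parts again with u = cos(3*y), dv = exp(3*y) dy: ∫ exp(3*y)*cos(3*y) dy = exp(3*y)*cos(3*y)/3 + I. Substituting back brings back I: I = exp(3*y)*sin(3*y)/3 - exp(3*y)*cos(3*y)/3 − I.
Solving for I: (1 + 1)·I equals the remaining terms, so I = (1/2)·(exp(3*y)*sin(3*y)/3 - exp(3*y)*cos(3*y)/3).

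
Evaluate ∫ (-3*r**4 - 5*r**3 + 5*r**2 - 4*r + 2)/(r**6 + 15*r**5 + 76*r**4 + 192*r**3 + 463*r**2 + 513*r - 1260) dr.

Factor the denominator: (r - 1)*(r + 4)*(r + 5)*(r + 7)*(r**2 + 9).
Partial-fraction decomposition: -(989*r - 3211)/(9860*(r**2 + 9)) + 5213/(2784*(r + 7)) - 1103/(408*(r + 5)) + 14/(15*(r + 4)) - 1/(480*(r - 1)).
Integrate each term; A/(r−a) gives A·log|r−a|; the (Br+D)/(r²+p²) term gives a log and an atan.

-log(r - 1)/480 + 14*log(r + 4)/15 - 1103*log(r + 5)/408 + 5213*log(r + 7)/2784 - 989*log(r**2 + 9)/19720 + 3211*atan(r/3)/29580 + C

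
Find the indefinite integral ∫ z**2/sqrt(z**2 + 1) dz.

z*sqrt(z**2 + 1)/2 - log(z + sqrt(z**2 + 1))/2 + C

Substitute z = tan(θ), so dz = sec(θ)^2 dθ and the radical becomes sqrt(z**2 + 1) = sec(θ) by the Pythagorean identity.
Integrate the resulting trig expression in θ, then back-substitute tan(θ) = z, sec(θ) = sqrt(z**2 + 1) (absorbing any constant into C).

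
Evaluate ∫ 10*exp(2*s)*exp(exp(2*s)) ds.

Let u = exp(2*s), so du = (2*exp(2*s)) ds.
Rewriting, the integral becomes 5·∫ e^u du = 5·e^u.
Substituting back, u = exp(2*s).

5*exp(exp(2*s)) + C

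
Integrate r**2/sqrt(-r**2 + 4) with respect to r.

Substitute r = 2·sin(θ), so dr = 2·cos(θ) dθ and the radical becomes sqrt(-r**2 + 4) = 2·cos(θ) by the Pythagorean identity.
Integrate the resulting trig expression in θ, then back-substitute θ = asin(r/2), sin(θ) = r/2, cos(θ) = sqrt(-r**2 + 4)/2 (absorbing any constant into C).

-r*sqrt(-r**2 + 4)/2 + 2*asin(r/2) + C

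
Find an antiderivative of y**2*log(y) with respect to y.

y**3*log(y)/3 - y**3/9 + C

Use integration by parts with u = log(y), dv = y**2 dy.
Then du = 1/y dy and v = y**3/3.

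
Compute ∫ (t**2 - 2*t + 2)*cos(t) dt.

Use integration by parts with u = t**2 - 2*t + 2, dv = cos(t) dt, so v = sin(t).
Apply parts 2 times (tabular method): alternate signs, differentiate u down to 0, integrate dv up.

t**2*sin(t) - 2*t*sin(t) + 2*t*cos(t) - 2*cos(t) + C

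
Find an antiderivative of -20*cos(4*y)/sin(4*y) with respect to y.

Let u = sin(4*y), so du = (4*cos(4*y)) dy.
Rewriting, the integral becomes -5·∫ 1/u du = -5·log(u).
Substituting back, u = sin(4*y).

-5*log(sin(4*y)) + C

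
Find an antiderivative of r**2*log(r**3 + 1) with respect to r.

r**3*log(r**3 + 1)/3 - r**3/3 + log(r**3 + 1)/3 + C

Let u = r**3 + 1, so du = (3*r**2) dr.
The integral becomes (1/3)·∫ log(u) du; integrate by parts with u′=log(u), dv′=du.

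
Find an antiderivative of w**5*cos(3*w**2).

w**4*sin(3*w**2)/6 + w**2*cos(3*w**2)/9 - sin(3*w**2)/27 + C

Let u = w², du = 2w dw; rewrite as (1/2)∫ u^2·cos(3u) du.
Now integrate by parts 2 times.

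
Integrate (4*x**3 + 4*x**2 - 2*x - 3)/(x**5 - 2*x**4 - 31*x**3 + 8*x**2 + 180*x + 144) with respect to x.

331*log(x - 6)/560 - 9*log(x - 3)/28 - log(x + 1)/84 + 3*log(x + 2)/16 - 187*log(x + 4)/420 + C

Factor the denominator: (x - 6)*(x - 3)*(x + 1)*(x + 2)*(x + 4).
Partial-fraction decomposition: -187/(420*(x + 4)) + 3/(16*(x + 2)) - 1/(84*(x + 1)) - 9/(28*(x - 3)) + 331/(560*(x - 6)).
Integrate each term: A/(x−a) contributes A·log|x−a|.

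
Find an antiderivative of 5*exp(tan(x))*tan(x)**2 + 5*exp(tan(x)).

5*exp(tan(x)) + C

Let u = tan(x), so du = (tan(x)**2 + 1) dx.
Rewriting, the integral becomes 5·∫ e^u du = 5·e^u.
Substituting back, u = tan(x).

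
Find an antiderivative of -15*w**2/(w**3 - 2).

-5*log(w**3 - 2) + C

Let u = w**3 - 2, so du = (3*w**2) dw.
Rewriting, the integral becomes -5·∫ 1/u du = -5·log(u).
Substituting back, u = w**3 - 2.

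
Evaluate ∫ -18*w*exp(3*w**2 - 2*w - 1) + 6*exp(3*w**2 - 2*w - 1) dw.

Let u = 3*w**2 - 2*w - 1, so du = (6*w - 2) dw.
Rewriting, the integral becomes -3·∫ e^u du = -3·e^u.
Substituting back, u = 3*w**2 - 2*w - 1.

-3*exp(3*w**2 - 2*w - 1) + C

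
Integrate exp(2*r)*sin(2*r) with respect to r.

Let I denote the integral. Integrate by parts with u = sin(2*r), dv = exp(2*r) dr, so v = exp(2*r)/2: I = exp(2*r)*sin(2*r)/2 − ∫ exp(2*r)*cos(2*r) dr.
Apply parts again with u = cos(2*r), dv = exp(2*r) dr: ∫ exp(2*r)*cos(2*r) dr = exp(2*r)*cos(2*r)/2 + I. Substituting back brings back I: I = exp(2*r)*sin(2*r)/2 - exp(2*r)*cos(2*r)/2 − I.
Solving for I: (1 + 1)·I equals the remaining terms, so I = (1/2)·(exp(2*r)*sin(2*r)/2 - exp(2*r)*cos(2*r)/2).

exp(2*r)*sin(2*r)/4 - exp(2*r)*cos(2*r)/4 + C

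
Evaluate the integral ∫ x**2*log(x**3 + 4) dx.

Let u = x**3 + 4, so du = (3*x**2) dx.
The integral becomes (1/3)·∫ log(u) du; integrate by parts with u′=log(u), dv′=du.

x**3*log(x**3 + 4)/3 - x**3/3 + 4*log(x**3 + 4)/3 + C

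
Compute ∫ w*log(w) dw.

w**2*log(w)/2 - w**2/4 + C

Use integration by parts with u = log(w), dv = w dw.
Then du = 1/w dw and v = w**2/2.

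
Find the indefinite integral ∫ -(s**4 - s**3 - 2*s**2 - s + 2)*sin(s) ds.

s**4*cos(s) - 4*s**3*sin(s) - s**3*cos(s) + 3*s**2*sin(s) - 14*s**2*cos(s) + 28*s*sin(s) + 5*s*cos(s) - 5*sin(s) + 30*cos(s) + C

Use integration by parts with u = s**4 - s**3 - 2*s**2 - s + 2, dv = -sin(s) ds, so v = cos(s).
Apply parts 4 times (tabular method): alternate signs, differentiate u down to 0, integrate dv up.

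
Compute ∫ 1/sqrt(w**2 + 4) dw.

Substitute w = 2·tan(θ), so dw = 2·sec(θ)^2 dθ and the radical becomes sqrt(w**2 + 4) = 2·sec(θ) by the Pythagorean identity.
Integrate the resulting trig expression in θ, then back-substitute tan(θ) = w/2, sec(θ) = sqrt(w**2 + 4)/2 (absorbing any constant into C).

log(w + sqrt(w**2 + 4)) + C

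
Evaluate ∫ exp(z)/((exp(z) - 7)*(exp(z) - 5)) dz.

log(exp(z) - 7)/2 - log(exp(z) - 5)/2 + C

Let u = e^z, du = e^z dz.
The integral becomes ∫ du/((u-5)(u-7)); decompose into partial fractions.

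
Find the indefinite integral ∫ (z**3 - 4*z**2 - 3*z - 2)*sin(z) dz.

-z**3*cos(z) + 3*z**2*sin(z) + 4*z**2*cos(z) - 8*z*sin(z) + 9*z*cos(z) - 9*sin(z) - 6*cos(z) + C

Use integration by parts with u = z**3 - 4*z**2 - 3*z - 2, dv = sin(z) dz, so v = -cos(z).
Apply parts 3 times (tabular method): alternate signs, differentiate u down to 0, integrate dv up.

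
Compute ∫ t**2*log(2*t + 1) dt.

Use integration by parts with u = log(2*t + 1), dv = t**2 dt.
Then du = 2/(2*t + 1) dt and v = t**3/3.

t**3*log(2*t + 1)/3 - t**3/9 + t**2/12 - t/12 + log(2*t + 1)/24 + C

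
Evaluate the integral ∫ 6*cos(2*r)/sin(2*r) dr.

Let u = sin(2*r), so du = (2*cos(2*r)) dr.
Rewriting, the integral becomes 3·∫ 1/u du = 3·log(u).
Substituting back, u = sin(2*r).

3*log(sin(2*r)) + C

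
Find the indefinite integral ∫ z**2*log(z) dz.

z**3*log(z)/3 - z**3/9 + C

Use integration by parts with u = log(z), dv = z**2 dz.
Then du = 1/z dz and v = z**3/3.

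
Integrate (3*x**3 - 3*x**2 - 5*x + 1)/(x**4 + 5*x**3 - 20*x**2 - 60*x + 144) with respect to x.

40*log(x - 3)/63 - log(x - 2)/16 - 73*log(x + 4)/28 + 725*log(x + 6)/144 + C

Factor the denominator: (x - 3)*(x - 2)*(x + 4)*(x + 6).
Partial-fraction decomposition: 725/(144*(x + 6)) - 73/(28*(x + 4)) - 1/(16*(x - 2)) + 40/(63*(x - 3)).
Integrate each term: A/(x−a) contributes A·log|x−a|.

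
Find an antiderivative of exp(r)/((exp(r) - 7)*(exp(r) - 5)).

log(exp(r) - 7)/2 - log(exp(r) - 5)/2 + C

Let u = e^r, du = e^r dr.
The integral becomes ∫ du/((u-5)(u-7)); decompose into partial fractions.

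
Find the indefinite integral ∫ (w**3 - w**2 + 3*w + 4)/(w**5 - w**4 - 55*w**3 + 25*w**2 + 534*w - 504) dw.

29*log(w - 7)/312 - 31*log(w - 3)/504 + log(w - 1)/60 + 4*log(w + 4)/35 - 19*log(w + 6)/117 + C

Factor the denominator: (w - 7)*(w - 3)*(w - 1)*(w + 4)*(w + 6).
Partial-fraction decomposition: -19/(117*(w + 6)) + 4/(35*(w + 4)) + 1/(60*(w - 1)) - 31/(504*(w - 3)) + 29/(312*(w - 7)).
Integrate each term: A/(w−a) contributes A·log|w−a|.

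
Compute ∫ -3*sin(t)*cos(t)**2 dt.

Let u = cos(t), so du = (-sin(t)) dt.
Rewriting, the integral becomes 3·∫ u^2 du = 3·u^3/3.
Substituting back, u = cos(t).

cos(t)**3 + C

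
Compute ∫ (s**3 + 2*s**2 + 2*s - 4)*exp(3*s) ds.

(9*s**3 + 9*s**2 + 12*s - 40)*exp(3*s)/27 + C

Use integration by parts with u = s**3 + 2*s**2 + 2*s - 4, dv = exp(3*s) ds, so v = exp(3*s)/3.
Apply parts 3 times (tabular method): alternate signs, differentiate u down to 0, integrate dv up.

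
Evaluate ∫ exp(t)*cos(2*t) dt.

Let I denote the integral. Integrate by parts with u = cos(2*t), dv = exp(t) dt, so v = exp(t): I = exp(t)*cos(2*t) + 2·∫ exp(t)*sin(2*t) dt.
Apply parts again with u = sin(2*t), dv = exp(t) dt: ∫ exp(t)*sin(2*t) dt = exp(t)*sin(2*t) − 2·I. Substituting back brings back I: I = 2*exp(t)*sin(2*t) + exp(t)*cos(2*t) − 4·I.
Solving for I: (1 + 4)·I equals the remaining terms, so I = (1/5)·(2*exp(t)*sin(2*t) + exp(t)*cos(2*t)).

2*exp(t)*sin(2*t)/5 + exp(t)*cos(2*t)/5 + C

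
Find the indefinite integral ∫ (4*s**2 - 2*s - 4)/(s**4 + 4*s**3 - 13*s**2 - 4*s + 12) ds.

Factor the denominator: (s - 2)*(s - 1)*(s + 1)*(s + 6).
Partial-fraction decomposition: -19/(35*(s + 6)) + 1/(15*(s + 1)) + 1/(7*(s - 1)) + 1/(3*(s - 2)).
Integrate each term: A/(s−a) contributes A·log|s−a|.

log(s - 2)/3 + log(s - 1)/7 + log(s + 1)/15 - 19*log(s + 6)/35 + C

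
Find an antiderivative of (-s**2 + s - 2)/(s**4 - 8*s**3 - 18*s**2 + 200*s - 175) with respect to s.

-11*log(s - 7)/36 + 11*log(s - 5)/40 - log(s - 1)/72 + 2*log(s + 5)/45 + C

Factor the denominator: (s - 7)*(s - 5)*(s - 1)*(s + 5).
Partial-fraction decomposition: 2/(45*(s + 5)) - 1/(72*(s - 1)) + 11/(40*(s - 5)) - 11/(36*(s - 7)).
Integrate each term: A/(s−a) contributes A·log|s−a|.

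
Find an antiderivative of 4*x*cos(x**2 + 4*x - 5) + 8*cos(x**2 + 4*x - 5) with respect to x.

Let u = x**2 + 4*x - 5, so du = (2*x + 4) dx.
Rewriting, the integral becomes 2·∫ cos(u) du = 2·sin(u).
Substituting back, u = x**2 + 4*x - 5.

2*sin(x**2 + 4*x - 5) + C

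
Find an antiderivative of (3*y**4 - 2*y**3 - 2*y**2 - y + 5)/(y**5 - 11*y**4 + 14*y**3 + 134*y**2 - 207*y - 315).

Factor the denominator: (y - 7)*(y - 5)*(y - 3)*(y + 1)*(y + 3).
Partial-fraction decomposition: 287/(960*(y + 3)) - 3/(128*(y + 1)) + 173/(192*(y - 3)) - 525/(64*(y - 5)) + 6417/(640*(y - 7)).
Integrate each term: A/(y−a) contributes A·log|y−a|.

6417*log(y - 7)/640 - 525*log(y - 5)/64 + 173*log(y - 3)/192 - 3*log(y + 1)/128 + 287*log(y + 3)/960 + C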